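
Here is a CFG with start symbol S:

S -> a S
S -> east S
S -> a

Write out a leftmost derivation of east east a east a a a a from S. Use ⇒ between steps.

S ⇒ east S ⇒ east east S ⇒ east east a S ⇒ east east a east S ⇒ east east a east a S ⇒ east east a east a a S ⇒ east east a east a a a S ⇒ east east a east a a a a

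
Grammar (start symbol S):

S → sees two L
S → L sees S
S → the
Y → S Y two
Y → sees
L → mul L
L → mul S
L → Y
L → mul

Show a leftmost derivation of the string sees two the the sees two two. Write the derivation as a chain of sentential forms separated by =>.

S => sees two L => sees two Y => sees two S Y two => sees two the Y two => sees two the S Y two two => sees two the the Y two two => sees two the the sees two two

S => sees two L   [S → sees two L]
sees two L => sees two Y   [L → Y]
sees two Y => sees two S Y two   [Y → S Y two]
sees two S Y two => sees two the Y two   [S → the]
sees two the Y two => sees two the S Y two two   [Y → S Y two]
sees two the S Y two two => sees two the the Y two two   [S → the]
sees two the the Y two two => sees two the the sees two two   [Y → sees]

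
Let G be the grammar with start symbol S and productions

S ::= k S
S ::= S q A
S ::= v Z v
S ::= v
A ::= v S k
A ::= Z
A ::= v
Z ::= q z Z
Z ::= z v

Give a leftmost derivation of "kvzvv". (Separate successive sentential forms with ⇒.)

S ⇒ kS   [S ::= k S]
kS ⇒ kvZv   [S ::= v Z v]
kvZv ⇒ kvzvv   [Z ::= z v]

S ⇒ kS ⇒ kvZv ⇒ kvzvv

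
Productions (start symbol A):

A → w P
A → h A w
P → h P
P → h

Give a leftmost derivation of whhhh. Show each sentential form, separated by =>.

A => wP   [A → w P]
wP => whP   [P → h P]
whP => whhP   [P → h P]
whhP => whhhP   [P → h P]
whhhP => whhhh   [P → h]

A => wP => whP => whhP => whhhP => whhhh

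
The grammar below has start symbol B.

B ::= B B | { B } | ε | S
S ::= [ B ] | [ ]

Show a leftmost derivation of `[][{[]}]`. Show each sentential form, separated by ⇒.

B⇒BB⇒SB⇒[]B⇒[]S⇒[][B]⇒[][BB]⇒[][{B}B]⇒[][{BB}B]⇒[][{SB}B]⇒[][{[]B}B]⇒[][{[]}B]⇒[][{[]}]

B ⇒ BB   [B ::= B B]
BB ⇒ SB   [B ::= S]
SB ⇒ []B   [S ::= [ ]]
[]B ⇒ []S   [B ::= S]
[]S ⇒ [][B]   [S ::= [ B ]]
[][B] ⇒ [][BB]   [B ::= B B]
[][BB] ⇒ [][{B}B]   [B ::= { B }]
[][{B}B] ⇒ [][{BB}B]   [B ::= B B]
[][{BB}B] ⇒ [][{SB}B]   [B ::= S]
[][{SB}B] ⇒ [][{[]B}B]   [S ::= [ ]]
[][{[]B}B] ⇒ [][{[]}B]   [B ::= ε]
[][{[]}B] ⇒ [][{[]}]   [B ::= ε]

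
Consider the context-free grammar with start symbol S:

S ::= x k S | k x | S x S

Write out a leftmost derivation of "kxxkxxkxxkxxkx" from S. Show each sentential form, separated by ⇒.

S⇒SxS⇒SxSxS⇒SxSxSxS⇒SxSxSxSxS⇒kxxSxSxSxS⇒kxxkxxSxSxS⇒kxxkxxkxxSxS⇒kxxkxxkxxkxxS⇒kxxkxxkxxkxxkx

S ⇒ SxS   [S ::= S x S]
SxS ⇒ SxSxS   [S ::= S x S]
SxSxS ⇒ SxSxSxS   [S ::= S x S]
SxSxSxS ⇒ SxSxSxSxS   [S ::= S x S]
SxSxSxSxS ⇒ kxxSxSxSxS   [S ::= k x]
kxxSxSxSxS ⇒ kxxkxxSxSxS   [S ::= k x]
kxxkxxSxSxS ⇒ kxxkxxkxxSxS   [S ::= k x]
kxxkxxkxxSxS ⇒ kxxkxxkxxkxxS   [S ::= k x]
kxxkxxkxxkxxS ⇒ kxxkxxkxxkxxkx   [S ::= k x]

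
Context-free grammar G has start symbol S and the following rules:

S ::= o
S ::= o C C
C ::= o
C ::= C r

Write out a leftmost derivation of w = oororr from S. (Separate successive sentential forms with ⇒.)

S ⇒ oCC ⇒ oCrC ⇒ oorC ⇒ oorCr ⇒ oorCrr ⇒ oororr

S ⇒ oCC   [S ::= o C C]
oCC ⇒ oCrC   [C ::= C r]
oCrC ⇒ oorC   [C ::= o]
oorC ⇒ oorCr   [C ::= C r]
oorCr ⇒ oorCrr   [C ::= C r]
oorCrr ⇒ oororr   [C ::= o]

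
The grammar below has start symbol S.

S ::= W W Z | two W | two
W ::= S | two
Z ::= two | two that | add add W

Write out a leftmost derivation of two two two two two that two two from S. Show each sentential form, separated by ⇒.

S ⇒ two W   [S ::= two W]
two W ⇒ two S   [W ::= S]
two S ⇒ two W W Z   [S ::= W W Z]
two W W Z ⇒ two S W Z   [W ::= S]
two S W Z ⇒ two W W Z W Z   [S ::= W W Z]
two W W Z W Z ⇒ two S W Z W Z   [W ::= S]
two S W Z W Z ⇒ two two W W Z W Z   [S ::= two W]
two two W W Z W Z ⇒ two two S W Z W Z   [W ::= S]
two two S W Z W Z ⇒ two two two W Z W Z   [S ::= two]
two two two W Z W Z ⇒ two two two S Z W Z   [W ::= S]
two two two S Z W Z ⇒ two two two two Z W Z   [S ::= two]
two two two two Z W Z ⇒ two two two two two that W Z   [Z ::= two that]
two two two two two that W Z ⇒ two two two two two that two Z   [W ::= two]
two two two two two that two Z ⇒ two two two two two that two two   [Z ::= two]

S ⇒ two W ⇒ two S ⇒ two W W Z ⇒ two S W Z ⇒ two W W Z W Z ⇒ two S W Z W Z ⇒ two two W W Z W Z ⇒ two two S W Z W Z ⇒ two two two W Z W Z ⇒ two two two S Z W Z ⇒ two two two two Z W Z ⇒ two two two two two that W Z ⇒ two two two two two that two Z ⇒ two two two two two that two two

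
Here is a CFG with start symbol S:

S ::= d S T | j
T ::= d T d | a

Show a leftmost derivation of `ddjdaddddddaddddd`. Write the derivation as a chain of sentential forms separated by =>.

S=>dST=>ddSTT=>ddjTT=>ddjdTdT=>ddjdadT=>ddjdaddTd=>ddjdadddTdd=>ddjdaddddTddd=>ddjdadddddTdddd=>ddjdaddddddTddddd=>ddjdaddddddaddddd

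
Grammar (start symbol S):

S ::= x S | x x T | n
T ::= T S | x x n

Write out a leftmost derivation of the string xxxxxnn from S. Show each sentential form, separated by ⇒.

S ⇒ xS   [S ::= x S]
xS ⇒ xxxT   [S ::= x x T]
xxxT ⇒ xxxTS   [T ::= T S]
xxxTS ⇒ xxxxxnS   [T ::= x x n]
xxxxxnS ⇒ xxxxxnn   [S ::= n]

S ⇒ xS ⇒ xxxT ⇒ xxxTS ⇒ xxxxxnS ⇒ xxxxxnn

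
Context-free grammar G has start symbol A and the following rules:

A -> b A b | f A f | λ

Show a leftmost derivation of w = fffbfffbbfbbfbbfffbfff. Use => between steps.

A => fAf   [A -> f A f]
fAf => ffAff   [A -> f A f]
ffAff => fffAfff   [A -> f A f]
fffAfff => fffbAbfff   [A -> b A b]
fffbAbfff => fffbfAfbfff   [A -> f A f]
fffbfAfbfff => fffbffAffbfff   [A -> f A f]
fffbffAffbfff => fffbfffAfffbfff   [A -> f A f]
fffbfffAfffbfff => fffbfffbAbfffbfff   [A -> b A b]
fffbfffbAbfffbfff => fffbfffbbAbbfffbfff   [A -> b A b]
fffbfffbbAbbfffbfff => fffbfffbbfAfbbfffbfff   [A -> f A f]
fffbfffbbfAfbbfffbfff => fffbfffbbfbAbfbbfffbfff   [A -> b A b]
fffbfffbbfbAbfbbfffbfff => fffbfffbbfbbfbbfffbfff   [A -> λ]

A=>fAf=>ffAff=>fffAfff=>fffbAbfff=>fffbfAfbfff=>fffbffAffbfff=>fffbfffAfffbfff=>fffbfffbAbfffbfff=>fffbfffbbAbbfffbfff=>fffbfffbbfAfbbfffbfff=>fffbfffbbfbAbfbbfffbfff=>fffbfffbbfbbfbbfffbfff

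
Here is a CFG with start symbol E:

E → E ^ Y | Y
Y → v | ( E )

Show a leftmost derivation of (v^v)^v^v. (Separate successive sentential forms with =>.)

E => E^Y   [E → E ^ Y]
E^Y => E^Y^Y   [E → E ^ Y]
E^Y^Y => Y^Y^Y   [E → Y]
Y^Y^Y => (E)^Y^Y   [Y → ( E )]
(E)^Y^Y => (E^Y)^Y^Y   [E → E ^ Y]
(E^Y)^Y^Y => (Y^Y)^Y^Y   [E → Y]
(Y^Y)^Y^Y => (v^Y)^Y^Y   [Y → v]
(v^Y)^Y^Y => (v^v)^Y^Y   [Y → v]
(v^v)^Y^Y => (v^v)^v^Y   [Y → v]
(v^v)^v^Y => (v^v)^v^v   [Y → v]

E => E^Y => E^Y^Y => Y^Y^Y => (E)^Y^Y => (E^Y)^Y^Y => (Y^Y)^Y^Y => (v^Y)^Y^Y => (v^v)^Y^Y => (v^v)^v^Y => (v^v)^v^v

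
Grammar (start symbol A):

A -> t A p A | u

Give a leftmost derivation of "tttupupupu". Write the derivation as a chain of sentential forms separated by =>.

A => tApA => ttApApA => tttApApApA => tttupApApA => tttupupApA => tttupupupA => tttupupupu

A => tApA   [A -> t A p A]
tApA => ttApApA   [A -> t A p A]
ttApApA => tttApApApA   [A -> t A p A]
tttApApApA => tttupApApA   [A -> u]
tttupApApA => tttupupApA   [A -> u]
tttupupApA => tttupupupA   [A -> u]
tttupupupA => tttupupupu   [A -> u]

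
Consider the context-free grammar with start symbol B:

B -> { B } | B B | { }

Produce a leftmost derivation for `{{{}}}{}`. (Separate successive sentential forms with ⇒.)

B ⇒ BB ⇒ {B}B ⇒ {{B}}B ⇒ {{{}}}B ⇒ {{{}}}{}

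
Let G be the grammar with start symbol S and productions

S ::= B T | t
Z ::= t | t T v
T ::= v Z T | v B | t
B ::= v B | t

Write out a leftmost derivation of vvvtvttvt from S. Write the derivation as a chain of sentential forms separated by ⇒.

S ⇒ BT ⇒ vBT ⇒ vvBT ⇒ vvvBT ⇒ vvvtT ⇒ vvvtvZT ⇒ vvvtvtTvT ⇒ vvvtvttvT ⇒ vvvtvttvt

S ⇒ BT   [S ::= B T]
BT ⇒ vBT   [B ::= v B]
vBT ⇒ vvBT   [B ::= v B]
vvBT ⇒ vvvBT   [B ::= v B]
vvvBT ⇒ vvvtT   [B ::= t]
vvvtT ⇒ vvvtvZT   [T ::= v Z T]
vvvtvZT ⇒ vvvtvtTvT   [Z ::= t T v]
vvvtvtTvT ⇒ vvvtvttvT   [T ::= t]
vvvtvttvT ⇒ vvvtvttvt   [T ::= t]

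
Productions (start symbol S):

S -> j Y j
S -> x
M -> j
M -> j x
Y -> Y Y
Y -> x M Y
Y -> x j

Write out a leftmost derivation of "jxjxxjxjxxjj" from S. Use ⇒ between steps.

S ⇒ jYj ⇒ jYYj ⇒ jxMYYj ⇒ jxjxYYj ⇒ jxjxxjYj ⇒ jxjxxjxMYj ⇒ jxjxxjxjxYj ⇒ jxjxxjxjxxjj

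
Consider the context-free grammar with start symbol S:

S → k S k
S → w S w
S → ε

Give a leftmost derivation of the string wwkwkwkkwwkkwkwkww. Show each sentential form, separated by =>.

S => wSw => wwSww => wwkSkww => wwkwSwkww => wwkwkSkwkww => wwkwkwSwkwkww => wwkwkwkSkwkwkww => wwkwkwkkSkkwkwkww => wwkwkwkkwSwkkwkwkww => wwkwkwkkwwkkwkwkww

S => wSw   [S → w S w]
wSw => wwSww   [S → w S w]
wwSww => wwkSkww   [S → k S k]
wwkSkww => wwkwSwkww   [S → w S w]
wwkwSwkww => wwkwkSkwkww   [S → k S k]
wwkwkSkwkww => wwkwkwSwkwkww   [S → w S w]
wwkwkwSwkwkww => wwkwkwkSkwkwkww   [S → k S k]
wwkwkwkSkwkwkww => wwkwkwkkSkkwkwkww   [S → k S k]
wwkwkwkkSkkwkwkww => wwkwkwkkwSwkkwkwkww   [S → w S w]
wwkwkwkkwSwkkwkwkww => wwkwkwkkwwkkwkwkww   [S → ε]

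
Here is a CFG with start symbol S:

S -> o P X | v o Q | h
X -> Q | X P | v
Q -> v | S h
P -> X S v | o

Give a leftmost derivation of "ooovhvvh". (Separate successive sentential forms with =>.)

S => oPX => ooX => ooQ => ooSh => oooPXh => oooXSvXh => oooQSvXh => ooovSvXh => ooovhvXh => ooovhvvh

S => oPX   [S -> o P X]
oPX => ooX   [P -> o]
ooX => ooQ   [X -> Q]
ooQ => ooSh   [Q -> S h]
ooSh => oooPXh   [S -> o P X]
oooPXh => oooXSvXh   [P -> X S v]
oooXSvXh => oooQSvXh   [X -> Q]
oooQSvXh => ooovSvXh   [Q -> v]
ooovSvXh => ooovhvXh   [S -> h]
ooovhvXh => ooovhvvh   [X -> v]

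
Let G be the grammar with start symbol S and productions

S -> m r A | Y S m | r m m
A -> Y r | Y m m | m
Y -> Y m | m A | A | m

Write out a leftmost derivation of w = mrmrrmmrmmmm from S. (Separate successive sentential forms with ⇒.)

S ⇒ YSm ⇒ ASm ⇒ YrSm ⇒ mrSm ⇒ mrYSmm ⇒ mrYmSmm ⇒ mrYmmSmm ⇒ mrAmmSmm ⇒ mrYrmmSmm ⇒ mrArmmSmm ⇒ mrYrrmmSmm ⇒ mrArrmmSmm ⇒ mrmrrmmSmm ⇒ mrmrrmmrmmmm

S ⇒ YSm   [S -> Y S m]
YSm ⇒ ASm   [Y -> A]
ASm ⇒ YrSm   [A -> Y r]
YrSm ⇒ mrSm   [Y -> m]
mrSm ⇒ mrYSmm   [S -> Y S m]
mrYSmm ⇒ mrYmSmm   [Y -> Y m]
mrYmSmm ⇒ mrYmmSmm   [Y -> Y m]
mrYmmSmm ⇒ mrAmmSmm   [Y -> A]
mrAmmSmm ⇒ mrYrmmSmm   [A -> Y r]
mrYrmmSmm ⇒ mrArmmSmm   [Y -> A]
mrArmmSmm ⇒ mrYrrmmSmm   [A -> Y r]
mrYrrmmSmm ⇒ mrArrmmSmm   [Y -> A]
mrArrmmSmm ⇒ mrmrrmmSmm   [A -> m]
mrmrrmmSmm ⇒ mrmrrmmrmmmm   [S -> r m m]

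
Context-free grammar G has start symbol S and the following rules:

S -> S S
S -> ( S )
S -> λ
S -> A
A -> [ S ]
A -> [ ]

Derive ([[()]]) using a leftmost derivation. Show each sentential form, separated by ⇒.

S ⇒ SS   [S -> S S]
SS ⇒ SSS   [S -> S S]
SSS ⇒ (S)SS   [S -> ( S )]
(S)SS ⇒ (A)SS   [S -> A]
(A)SS ⇒ ([S])SS   [A -> [ S ]]
([S])SS ⇒ ([A])SS   [S -> A]
([A])SS ⇒ ([[S]])SS   [A -> [ S ]]
([[S]])SS ⇒ ([[(S)]])SS   [S -> ( S )]
([[(S)]])SS ⇒ ([[()]])SS   [S -> λ]
([[()]])SS ⇒ ([[()]])S   [S -> λ]
([[()]])S ⇒ ([[()]])   [S -> λ]

S ⇒ SS ⇒ SSS ⇒ (S)SS ⇒ (A)SS ⇒ ([S])SS ⇒ ([A])SS ⇒ ([[S]])SS ⇒ ([[(S)]])SS ⇒ ([[()]])SS ⇒ ([[()]])S ⇒ ([[()]])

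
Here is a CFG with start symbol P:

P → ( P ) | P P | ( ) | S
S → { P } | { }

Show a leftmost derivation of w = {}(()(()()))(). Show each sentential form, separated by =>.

P=>PP=>SP=>{}P=>{}PP=>{}(P)P=>{}(PP)P=>{}(()P)P=>{}(()(P))P=>{}(()(PP))P=>{}(()(()P))P=>{}(()(()()))P=>{}(()(()()))()

P => PP   [P → P P]
PP => SP   [P → S]
SP => {}P   [S → { }]
{}P => {}PP   [P → P P]
{}PP => {}(P)P   [P → ( P )]
{}(P)P => {}(PP)P   [P → P P]
{}(PP)P => {}(()P)P   [P → ( )]
{}(()P)P => {}(()(P))P   [P → ( P )]
{}(()(P))P => {}(()(PP))P   [P → P P]
{}(()(PP))P => {}(()(()P))P   [P → ( )]
{}(()(()P))P => {}(()(()()))P   [P → ( )]
{}(()(()()))P => {}(()(()()))()   [P → ( )]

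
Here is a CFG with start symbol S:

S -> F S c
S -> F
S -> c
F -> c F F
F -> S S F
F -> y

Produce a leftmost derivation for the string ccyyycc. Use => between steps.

S => FSc => SSFSc => cSFSc => cFFSc => ccFFFSc => ccyFFSc => ccyyFSc => ccyyySc => ccyyycc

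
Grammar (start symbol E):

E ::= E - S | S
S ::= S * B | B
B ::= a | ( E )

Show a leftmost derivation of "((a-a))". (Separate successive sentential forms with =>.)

E=>S=>B=>(E)=>(S)=>(B)=>((E))=>((E-S))=>((S-S))=>((B-S))=>((a-S))=>((a-B))=>((a-a))

E => S   [E ::= S]
S => B   [S ::= B]
B => (E)   [B ::= ( E )]
(E) => (S)   [E ::= S]
(S) => (B)   [S ::= B]
(B) => ((E))   [B ::= ( E )]
((E)) => ((E-S))   [E ::= E - S]
((E-S)) => ((S-S))   [E ::= S]
((S-S)) => ((B-S))   [S ::= B]
((B-S)) => ((a-S))   [B ::= a]
((a-S)) => ((a-B))   [S ::= B]
((a-B)) => ((a-a))   [B ::= a]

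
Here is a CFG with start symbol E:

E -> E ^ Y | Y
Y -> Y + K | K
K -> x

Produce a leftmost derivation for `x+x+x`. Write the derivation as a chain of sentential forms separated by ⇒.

E ⇒ Y   [E -> Y]
Y ⇒ Y+K   [Y -> Y + K]
Y+K ⇒ Y+K+K   [Y -> Y + K]
Y+K+K ⇒ K+K+K   [Y -> K]
K+K+K ⇒ x+K+K   [K -> x]
x+K+K ⇒ x+x+K   [K -> x]
x+x+K ⇒ x+x+x   [K -> x]

E⇒Y⇒Y+K⇒Y+K+K⇒K+K+K⇒x+K+K⇒x+x+K⇒x+x+x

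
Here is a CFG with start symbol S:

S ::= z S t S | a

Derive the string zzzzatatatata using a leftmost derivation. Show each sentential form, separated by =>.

S => zStS   [S ::= z S t S]
zStS => zzStStS   [S ::= z S t S]
zzStStS => zzzStStStS   [S ::= z S t S]
zzzStStStS => zzzzStStStStS   [S ::= z S t S]
zzzzStStStStS => zzzzatStStStS   [S ::= a]
zzzzatStStStS => zzzzatatStStS   [S ::= a]
zzzzatatStStS => zzzzatatatStS   [S ::= a]
zzzzatatatStS => zzzzatatatatS   [S ::= a]
zzzzatatatatS => zzzzatatatata   [S ::= a]

S => zStS => zzStStS => zzzStStStS => zzzzStStStStS => zzzzatStStStS => zzzzatatStStS => zzzzatatatStS => zzzzatatatatS => zzzzatatatata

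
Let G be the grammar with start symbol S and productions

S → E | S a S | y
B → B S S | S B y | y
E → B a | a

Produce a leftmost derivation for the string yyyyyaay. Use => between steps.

S => SaS   [S → S a S]
SaS => EaS   [S → E]
EaS => BaaS   [E → B a]
BaaS => BSSaaS   [B → B S S]
BSSaaS => SBySSaaS   [B → S B y]
SBySSaaS => yBySSaaS   [S → y]
yBySSaaS => yyySSaaS   [B → y]
yyySSaaS => yyyySaaS   [S → y]
yyyySaaS => yyyyyaaS   [S → y]
yyyyyaaS => yyyyyaay   [S → y]

S => SaS => EaS => BaaS => BSSaaS => SBySSaaS => yBySSaaS => yyySSaaS => yyyySaaS => yyyyyaaS => yyyyyaay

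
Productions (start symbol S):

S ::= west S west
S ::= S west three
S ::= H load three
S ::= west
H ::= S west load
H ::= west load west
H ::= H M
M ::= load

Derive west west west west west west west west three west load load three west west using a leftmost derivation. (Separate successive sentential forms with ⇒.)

S ⇒ west S west ⇒ west west S west west ⇒ west west H load three west west ⇒ west west S west load load three west west ⇒ west west S west three west load load three west west ⇒ west west west S west west three west load load three west west ⇒ west west west west S west west west three west load load three west west ⇒ west west west west west west west west three west load load three west west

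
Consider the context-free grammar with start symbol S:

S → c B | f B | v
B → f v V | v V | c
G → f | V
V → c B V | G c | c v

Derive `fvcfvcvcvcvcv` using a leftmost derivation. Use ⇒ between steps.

S ⇒ fB   [S → f B]
fB ⇒ fvV   [B → v V]
fvV ⇒ fvcBV   [V → c B V]
fvcBV ⇒ fvcfvVV   [B → f v V]
fvcfvVV ⇒ fvcfvcBVV   [V → c B V]
fvcfvcBVV ⇒ fvcfvcvVVV   [B → v V]
fvcfvcvVVV ⇒ fvcfvcvcvVV   [V → c v]
fvcfvcvcvVV ⇒ fvcfvcvcvcvV   [V → c v]
fvcfvcvcvcvV ⇒ fvcfvcvcvcvcv   [V → c v]

S⇒fB⇒fvV⇒fvcBV⇒fvcfvVV⇒fvcfvcBVV⇒fvcfvcvVVV⇒fvcfvcvcvVV⇒fvcfvcvcvcvV⇒fvcfvcvcvcvcv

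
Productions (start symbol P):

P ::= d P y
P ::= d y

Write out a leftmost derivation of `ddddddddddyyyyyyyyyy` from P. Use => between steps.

P => dPy   [P ::= d P y]
dPy => ddPyy   [P ::= d P y]
ddPyy => dddPyyy   [P ::= d P y]
dddPyyy => ddddPyyyy   [P ::= d P y]
ddddPyyyy => dddddPyyyyy   [P ::= d P y]
dddddPyyyyy => ddddddPyyyyyy   [P ::= d P y]
ddddddPyyyyyy => dddddddPyyyyyyy   [P ::= d P y]
dddddddPyyyyyyy => ddddddddPyyyyyyyy   [P ::= d P y]
ddddddddPyyyyyyyy => dddddddddPyyyyyyyyy   [P ::= d P y]
dddddddddPyyyyyyyyy => ddddddddddyyyyyyyyyy   [P ::= d y]

P => dPy => ddPyy => dddPyyy => ddddPyyyy => dddddPyyyyy => ddddddPyyyyyy => dddddddPyyyyyyy => ddddddddPyyyyyyyy => dddddddddPyyyyyyyyy => ddddddddddyyyyyyyyyy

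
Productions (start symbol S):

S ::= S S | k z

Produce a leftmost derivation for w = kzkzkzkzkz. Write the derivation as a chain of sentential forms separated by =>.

S => SS   [S ::= S S]
SS => kzS   [S ::= k z]
kzS => kzSS   [S ::= S S]
kzSS => kzSSS   [S ::= S S]
kzSSS => kzSSSS   [S ::= S S]
kzSSSS => kzkzSSS   [S ::= k z]
kzkzSSS => kzkzkzSS   [S ::= k z]
kzkzkzSS => kzkzkzkzS   [S ::= k z]
kzkzkzkzS => kzkzkzkzkz   [S ::= k z]

S => SS => kzS => kzSS => kzSSS => kzSSSS => kzkzSSS => kzkzkzSS => kzkzkzkzS => kzkzkzkzkz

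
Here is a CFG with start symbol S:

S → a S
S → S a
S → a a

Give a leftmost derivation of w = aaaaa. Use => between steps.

S => aS   [S → a S]
aS => aaS   [S → a S]
aaS => aaaS   [S → a S]
aaaS => aaaaa   [S → a a]

S=>aS=>aaS=>aaaS=>aaaaa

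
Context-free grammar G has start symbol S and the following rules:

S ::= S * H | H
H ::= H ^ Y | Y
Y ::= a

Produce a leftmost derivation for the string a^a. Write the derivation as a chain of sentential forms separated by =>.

S => H => H^Y => Y^Y => a^Y => a^a

S => H   [S ::= H]
H => H^Y   [H ::= H ^ Y]
H^Y => Y^Y   [H ::= Y]
Y^Y => a^Y   [Y ::= a]
a^Y => a^a   [Y ::= a]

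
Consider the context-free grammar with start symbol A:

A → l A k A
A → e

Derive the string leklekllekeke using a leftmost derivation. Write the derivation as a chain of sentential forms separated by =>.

A => lAkA   [A → l A k A]
lAkA => lekA   [A → e]
lekA => leklAkA   [A → l A k A]
leklAkA => leklekA   [A → e]
leklekA => lekleklAkA   [A → l A k A]
lekleklAkA => leklekllAkAkA   [A → l A k A]
leklekllAkAkA => leklekllekAkA   [A → e]
leklekllekAkA => leklekllekekA   [A → e]
leklekllekekA => leklekllekeke   [A → e]

A=>lAkA=>lekA=>leklAkA=>leklekA=>lekleklAkA=>leklekllAkAkA=>leklekllekAkA=>leklekllekekA=>leklekllekeke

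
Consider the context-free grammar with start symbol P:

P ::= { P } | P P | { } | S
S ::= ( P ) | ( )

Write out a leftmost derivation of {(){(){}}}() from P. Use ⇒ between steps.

P ⇒ PP   [P ::= P P]
PP ⇒ {P}P   [P ::= { P }]
{P}P ⇒ {PP}P   [P ::= P P]
{PP}P ⇒ {SP}P   [P ::= S]
{SP}P ⇒ {()P}P   [S ::= ( )]
{()P}P ⇒ {(){P}}P   [P ::= { P }]
{(){P}}P ⇒ {(){PP}}P   [P ::= P P]
{(){PP}}P ⇒ {(){SP}}P   [P ::= S]
{(){SP}}P ⇒ {(){()P}}P   [S ::= ( )]
{(){()P}}P ⇒ {(){(){}}}P   [P ::= { }]
{(){(){}}}P ⇒ {(){(){}}}S   [P ::= S]
{(){(){}}}S ⇒ {(){(){}}}()   [S ::= ( )]

P ⇒ PP ⇒ {P}P ⇒ {PP}P ⇒ {SP}P ⇒ {()P}P ⇒ {(){P}}P ⇒ {(){PP}}P ⇒ {(){SP}}P ⇒ {(){()P}}P ⇒ {(){(){}}}P ⇒ {(){(){}}}S ⇒ {(){(){}}}()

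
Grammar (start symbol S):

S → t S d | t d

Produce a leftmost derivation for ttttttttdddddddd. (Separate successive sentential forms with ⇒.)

S ⇒ tSd   [S → t S d]
tSd ⇒ ttSdd   [S → t S d]
ttSdd ⇒ tttSddd   [S → t S d]
tttSddd ⇒ ttttSdddd   [S → t S d]
ttttSdddd ⇒ tttttSddddd   [S → t S d]
tttttSddddd ⇒ ttttttSdddddd   [S → t S d]
ttttttSdddddd ⇒ tttttttSddddddd   [S → t S d]
tttttttSddddddd ⇒ ttttttttdddddddd   [S → t d]

S ⇒ tSd ⇒ ttSdd ⇒ tttSddd ⇒ ttttSdddd ⇒ tttttSddddd ⇒ ttttttSdddddd ⇒ tttttttSddddddd ⇒ ttttttttdddddddd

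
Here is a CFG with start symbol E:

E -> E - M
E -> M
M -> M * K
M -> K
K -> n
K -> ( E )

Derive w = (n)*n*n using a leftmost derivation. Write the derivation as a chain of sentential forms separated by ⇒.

E⇒M⇒M*K⇒M*K*K⇒K*K*K⇒(E)*K*K⇒(M)*K*K⇒(K)*K*K⇒(n)*K*K⇒(n)*n*K⇒(n)*n*n

E ⇒ M   [E -> M]
M ⇒ M*K   [M -> M * K]
M*K ⇒ M*K*K   [M -> M * K]
M*K*K ⇒ K*K*K   [M -> K]
K*K*K ⇒ (E)*K*K   [K -> ( E )]
(E)*K*K ⇒ (M)*K*K   [E -> M]
(M)*K*K ⇒ (K)*K*K   [M -> K]
(K)*K*K ⇒ (n)*K*K   [K -> n]
(n)*K*K ⇒ (n)*n*K   [K -> n]
(n)*n*K ⇒ (n)*n*n   [K -> n]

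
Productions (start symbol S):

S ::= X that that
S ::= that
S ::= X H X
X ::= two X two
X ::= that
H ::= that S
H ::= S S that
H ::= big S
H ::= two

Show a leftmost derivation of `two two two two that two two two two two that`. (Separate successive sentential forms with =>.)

S => X H X   [S ::= X H X]
X H X => two X two H X   [X ::= two X two]
two X two H X => two two X two two H X   [X ::= two X two]
two two X two two H X => two two two X two two two H X   [X ::= two X two]
two two two X two two two H X => two two two two X two two two two H X   [X ::= two X two]
two two two two X two two two two H X => two two two two that two two two two H X   [X ::= that]
two two two two that two two two two H X => two two two two that two two two two two X   [H ::= two]
two two two two that two two two two two X => two two two two that two two two two two that   [X ::= that]

S => X H X => two X two H X => two two X two two H X => two two two X two two two H X => two two two two X two two two two H X => two two two two that two two two two H X => two two two two that two two two two two X => two two two two that two two two two two that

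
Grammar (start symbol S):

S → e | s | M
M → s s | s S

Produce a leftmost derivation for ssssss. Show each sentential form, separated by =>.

S=>M=>sS=>sM=>ssS=>ssM=>sssS=>sssM=>ssssS=>ssssM=>sssssS=>ssssss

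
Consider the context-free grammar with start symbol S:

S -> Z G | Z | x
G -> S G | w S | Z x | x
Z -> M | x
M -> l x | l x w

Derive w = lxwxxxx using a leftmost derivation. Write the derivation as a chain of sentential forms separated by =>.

S => ZG => MG => lxwG => lxwSG => lxwZGG => lxwxGG => lxwxxG => lxwxxSG => lxwxxxG => lxwxxxx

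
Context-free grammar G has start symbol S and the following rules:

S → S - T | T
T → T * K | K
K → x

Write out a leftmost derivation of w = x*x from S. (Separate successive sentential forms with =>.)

S => T => T*K => K*K => x*K => x*x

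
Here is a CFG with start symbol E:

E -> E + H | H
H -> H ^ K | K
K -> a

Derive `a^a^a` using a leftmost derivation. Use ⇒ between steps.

E ⇒ H   [E -> H]
H ⇒ H^K   [H -> H ^ K]
H^K ⇒ H^K^K   [H -> H ^ K]
H^K^K ⇒ K^K^K   [H -> K]
K^K^K ⇒ a^K^K   [K -> a]
a^K^K ⇒ a^a^K   [K -> a]
a^a^K ⇒ a^a^a   [K -> a]

E ⇒ H ⇒ H^K ⇒ H^K^K ⇒ K^K^K ⇒ a^K^K ⇒ a^a^K ⇒ a^a^a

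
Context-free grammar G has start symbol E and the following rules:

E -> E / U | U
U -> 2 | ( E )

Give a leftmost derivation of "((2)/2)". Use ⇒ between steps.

E ⇒ U ⇒ (E) ⇒ (E/U) ⇒ (U/U) ⇒ ((E)/U) ⇒ ((U)/U) ⇒ ((2)/U) ⇒ ((2)/2)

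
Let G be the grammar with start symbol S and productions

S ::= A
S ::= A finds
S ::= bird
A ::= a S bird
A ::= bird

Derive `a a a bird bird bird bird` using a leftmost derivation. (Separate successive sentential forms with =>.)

S => A => a S bird => a A bird => a a S bird bird => a a A bird bird => a a a S bird bird bird => a a a bird bird bird bird

S => A   [S ::= A]
A => a S bird   [A ::= a S bird]
a S bird => a A bird   [S ::= A]
a A bird => a a S bird bird   [A ::= a S bird]
a a S bird bird => a a A bird bird   [S ::= A]
a a A bird bird => a a a S bird bird bird   [A ::= a S bird]
a a a S bird bird bird => a a a bird bird bird bird   [S ::= bird]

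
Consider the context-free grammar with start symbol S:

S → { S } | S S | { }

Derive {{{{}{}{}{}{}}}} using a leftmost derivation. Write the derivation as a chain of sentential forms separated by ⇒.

S ⇒ {S} ⇒ {{S}} ⇒ {{{S}}} ⇒ {{{SS}}} ⇒ {{{{}S}}} ⇒ {{{{}SS}}} ⇒ {{{{}SSS}}} ⇒ {{{{}{}SS}}} ⇒ {{{{}{}SSS}}} ⇒ {{{{}{}{}SS}}} ⇒ {{{{}{}{}{}S}}} ⇒ {{{{}{}{}{}{}}}}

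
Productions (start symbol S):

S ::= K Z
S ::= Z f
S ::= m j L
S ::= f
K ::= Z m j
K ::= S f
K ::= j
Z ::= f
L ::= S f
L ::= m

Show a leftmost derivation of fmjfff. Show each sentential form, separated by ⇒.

S ⇒ KZ ⇒ SfZ ⇒ KZfZ ⇒ ZmjZfZ ⇒ fmjZfZ ⇒ fmjffZ ⇒ fmjfff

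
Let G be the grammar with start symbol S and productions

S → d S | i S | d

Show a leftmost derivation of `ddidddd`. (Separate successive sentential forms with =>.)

S => dS => ddS => ddiS => ddidS => ddiddS => ddidddS => ddidddd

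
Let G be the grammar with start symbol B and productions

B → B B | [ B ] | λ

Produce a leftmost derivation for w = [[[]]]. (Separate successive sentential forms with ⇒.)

B ⇒ [B]   [B → [ B ]]
[B] ⇒ [BB]   [B → B B]
[BB] ⇒ [BBB]   [B → B B]
[BBB] ⇒ [BBBB]   [B → B B]
[BBBB] ⇒ [BBBBB]   [B → B B]
[BBBBB] ⇒ [[B]BBBB]   [B → [ B ]]
[[B]BBBB] ⇒ [[BB]BBBB]   [B → B B]
[[BB]BBBB] ⇒ [[[B]B]BBBB]   [B → [ B ]]
[[[B]B]BBBB] ⇒ [[[]B]BBBB]   [B → λ]
[[[]B]BBBB] ⇒ [[[]]BBBB]   [B → λ]
[[[]]BBBB] ⇒ [[[]]BBB]   [B → λ]
[[[]]BBB] ⇒ [[[]]BB]   [B → λ]
[[[]]BB] ⇒ [[[]]B]   [B → λ]
[[[]]B] ⇒ [[[]]]   [B → λ]

B ⇒ [B] ⇒ [BB] ⇒ [BBB] ⇒ [BBBB] ⇒ [BBBBB] ⇒ [[B]BBBB] ⇒ [[BB]BBBB] ⇒ [[[B]B]BBBB] ⇒ [[[]B]BBBB] ⇒ [[[]]BBBB] ⇒ [[[]]BBB] ⇒ [[[]]BB] ⇒ [[[]]B] ⇒ [[[]]]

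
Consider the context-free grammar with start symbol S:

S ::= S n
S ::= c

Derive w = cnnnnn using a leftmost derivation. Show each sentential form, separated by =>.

S => Sn => Snn => Snnn => Snnnn => Snnnnn => cnnnnn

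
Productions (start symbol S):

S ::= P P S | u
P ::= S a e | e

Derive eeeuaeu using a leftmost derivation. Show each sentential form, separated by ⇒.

S ⇒ PPS ⇒ ePS ⇒ eSaeS ⇒ ePPSaeS ⇒ eePSaeS ⇒ eeeSaeS ⇒ eeeuaeS ⇒ eeeuaeu

S ⇒ PPS   [S ::= P P S]
PPS ⇒ ePS   [P ::= e]
ePS ⇒ eSaeS   [P ::= S a e]
eSaeS ⇒ ePPSaeS   [S ::= P P S]
ePPSaeS ⇒ eePSaeS   [P ::= e]
eePSaeS ⇒ eeeSaeS   [P ::= e]
eeeSaeS ⇒ eeeuaeS   [S ::= u]
eeeuaeS ⇒ eeeuaeu   [S ::= u]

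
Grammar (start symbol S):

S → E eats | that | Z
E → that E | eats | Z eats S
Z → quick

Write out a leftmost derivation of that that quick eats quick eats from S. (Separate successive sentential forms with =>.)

S => E eats => that E eats => that that E eats => that that Z eats S eats => that that quick eats S eats => that that quick eats Z eats => that that quick eats quick eats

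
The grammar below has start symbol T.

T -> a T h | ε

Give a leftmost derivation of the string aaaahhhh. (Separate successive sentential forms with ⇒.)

T ⇒ aTh ⇒ aaThh ⇒ aaaThhh ⇒ aaaaThhhh ⇒ aaaahhhh

T ⇒ aTh   [T -> a T h]
aTh ⇒ aaThh   [T -> a T h]
aaThh ⇒ aaaThhh   [T -> a T h]
aaaThhh ⇒ aaaaThhhh   [T -> a T h]
aaaaThhhh ⇒ aaaahhhh   [T -> ε]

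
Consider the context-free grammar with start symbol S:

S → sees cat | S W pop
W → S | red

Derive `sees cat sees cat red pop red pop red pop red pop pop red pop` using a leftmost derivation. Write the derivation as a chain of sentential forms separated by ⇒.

S ⇒ S W pop ⇒ S W pop W pop ⇒ sees cat W pop W pop ⇒ sees cat S pop W pop ⇒ sees cat S W pop pop W pop ⇒ sees cat S W pop W pop pop W pop ⇒ sees cat S W pop W pop W pop pop W pop ⇒ sees cat S W pop W pop W pop W pop pop W pop ⇒ sees cat sees cat W pop W pop W pop W pop pop W pop ⇒ sees cat sees cat red pop W pop W pop W pop pop W pop ⇒ sees cat sees cat red pop red pop W pop W pop pop W pop ⇒ sees cat sees cat red pop red pop red pop W pop pop W pop ⇒ sees cat sees cat red pop red pop red pop red pop pop W pop ⇒ sees cat sees cat red pop red pop red pop red pop pop red pop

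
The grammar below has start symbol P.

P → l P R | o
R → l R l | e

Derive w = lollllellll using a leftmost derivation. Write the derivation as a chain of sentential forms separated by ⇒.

P ⇒ lPR   [P → l P R]
lPR ⇒ loR   [P → o]
loR ⇒ lolRl   [R → l R l]
lolRl ⇒ lollRll   [R → l R l]
lollRll ⇒ lolllRlll   [R → l R l]
lolllRlll ⇒ lollllRllll   [R → l R l]
lollllRllll ⇒ lollllellll   [R → e]

P ⇒ lPR ⇒ loR ⇒ lolRl ⇒ lollRll ⇒ lolllRlll ⇒ lollllRllll ⇒ lollllellll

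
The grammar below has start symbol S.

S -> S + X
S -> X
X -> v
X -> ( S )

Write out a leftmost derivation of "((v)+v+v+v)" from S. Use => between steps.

S=>X=>(S)=>(S+X)=>(S+X+X)=>(S+X+X+X)=>(X+X+X+X)=>((S)+X+X+X)=>((X)+X+X+X)=>((v)+X+X+X)=>((v)+v+X+X)=>((v)+v+v+X)=>((v)+v+v+v)

S => X   [S -> X]
X => (S)   [X -> ( S )]
(S) => (S+X)   [S -> S + X]
(S+X) => (S+X+X)   [S -> S + X]
(S+X+X) => (S+X+X+X)   [S -> S + X]
(S+X+X+X) => (X+X+X+X)   [S -> X]
(X+X+X+X) => ((S)+X+X+X)   [X -> ( S )]
((S)+X+X+X) => ((X)+X+X+X)   [S -> X]
((X)+X+X+X) => ((v)+X+X+X)   [X -> v]
((v)+X+X+X) => ((v)+v+X+X)   [X -> v]
((v)+v+X+X) => ((v)+v+v+X)   [X -> v]
((v)+v+v+X) => ((v)+v+v+v)   [X -> v]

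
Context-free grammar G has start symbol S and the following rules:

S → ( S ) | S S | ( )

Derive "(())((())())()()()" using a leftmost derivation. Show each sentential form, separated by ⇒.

S ⇒ SS ⇒ SSS ⇒ SSSS ⇒ SSSSS ⇒ (S)SSSS ⇒ (())SSSS ⇒ (())(S)SSS ⇒ (())(SS)SSS ⇒ (())((S)S)SSS ⇒ (())((())S)SSS ⇒ (())((())())SSS ⇒ (())((())())()SS ⇒ (())((())())()()S ⇒ (())((())())()()()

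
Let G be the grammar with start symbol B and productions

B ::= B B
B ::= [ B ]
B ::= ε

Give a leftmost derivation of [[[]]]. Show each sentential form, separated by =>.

B => [B] => [[B]] => [[BB]] => [[BBB]] => [[BBBB]] => [[[B]BBB]] => [[[]BBB]] => [[[]BB]] => [[[]B]] => [[[]]]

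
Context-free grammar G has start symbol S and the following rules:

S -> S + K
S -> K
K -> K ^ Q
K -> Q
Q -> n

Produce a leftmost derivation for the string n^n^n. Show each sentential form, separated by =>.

S => K => K^Q => K^Q^Q => Q^Q^Q => n^Q^Q => n^n^Q => n^n^n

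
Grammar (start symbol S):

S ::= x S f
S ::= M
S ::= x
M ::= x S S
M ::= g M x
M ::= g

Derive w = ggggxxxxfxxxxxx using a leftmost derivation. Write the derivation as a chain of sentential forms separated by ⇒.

S⇒M⇒gMx⇒ggMxx⇒gggMxxx⇒ggggMxxxx⇒ggggxSSxxxx⇒ggggxMSxxxx⇒ggggxxSSSxxxx⇒ggggxxxSfSSxxxx⇒ggggxxxxfSSxxxx⇒ggggxxxxfxSxxxx⇒ggggxxxxfxxxxxx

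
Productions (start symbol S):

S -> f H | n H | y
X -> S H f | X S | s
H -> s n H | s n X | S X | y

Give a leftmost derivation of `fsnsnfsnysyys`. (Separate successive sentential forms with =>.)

S => fH => fsnH => fsnsnH => fsnsnSX => fsnsnfHX => fsnsnfsnHX => fsnsnfsnSXX => fsnsnfsnyXX => fsnsnfsnyXSX => fsnsnfsnyXSSX => fsnsnfsnysSSX => fsnsnfsnysySX => fsnsnfsnysyyX => fsnsnfsnysyys

S => fH   [S -> f H]
fH => fsnH   [H -> s n H]
fsnH => fsnsnH   [H -> s n H]
fsnsnH => fsnsnSX   [H -> S X]
fsnsnSX => fsnsnfHX   [S -> f H]
fsnsnfHX => fsnsnfsnHX   [H -> s n H]
fsnsnfsnHX => fsnsnfsnSXX   [H -> S X]
fsnsnfsnSXX => fsnsnfsnyXX   [S -> y]
fsnsnfsnyXX => fsnsnfsnyXSX   [X -> X S]
fsnsnfsnyXSX => fsnsnfsnyXSSX   [X -> X S]
fsnsnfsnyXSSX => fsnsnfsnysSSX   [X -> s]
fsnsnfsnysSSX => fsnsnfsnysySX   [S -> y]
fsnsnfsnysySX => fsnsnfsnysyyX   [S -> y]
fsnsnfsnysyyX => fsnsnfsnysyys   [X -> s]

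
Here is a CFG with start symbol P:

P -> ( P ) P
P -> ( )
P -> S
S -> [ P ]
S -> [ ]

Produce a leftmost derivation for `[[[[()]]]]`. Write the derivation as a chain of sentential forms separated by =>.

P=>S=>[P]=>[S]=>[[P]]=>[[S]]=>[[[P]]]=>[[[S]]]=>[[[[P]]]]=>[[[[()]]]]

P => S   [P -> S]
S => [P]   [S -> [ P ]]
[P] => [S]   [P -> S]
[S] => [[P]]   [S -> [ P ]]
[[P]] => [[S]]   [P -> S]
[[S]] => [[[P]]]   [S -> [ P ]]
[[[P]]] => [[[S]]]   [P -> S]
[[[S]]] => [[[[P]]]]   [S -> [ P ]]
[[[[P]]]] => [[[[()]]]]   [P -> ( )]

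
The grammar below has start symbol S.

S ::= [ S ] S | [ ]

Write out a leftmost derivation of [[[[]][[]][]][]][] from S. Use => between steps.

S => [S]S   [S ::= [ S ] S]
[S]S => [[S]S]S   [S ::= [ S ] S]
[[S]S]S => [[[S]S]S]S   [S ::= [ S ] S]
[[[S]S]S]S => [[[[]]S]S]S   [S ::= [ ]]
[[[[]]S]S]S => [[[[]][S]S]S]S   [S ::= [ S ] S]
[[[[]][S]S]S]S => [[[[]][[]]S]S]S   [S ::= [ ]]
[[[[]][[]]S]S]S => [[[[]][[]][]]S]S   [S ::= [ ]]
[[[[]][[]][]]S]S => [[[[]][[]][]][]]S   [S ::= [ ]]
[[[[]][[]][]][]]S => [[[[]][[]][]][]][]   [S ::= [ ]]

S=>[S]S=>[[S]S]S=>[[[S]S]S]S=>[[[[]]S]S]S=>[[[[]][S]S]S]S=>[[[[]][[]]S]S]S=>[[[[]][[]][]]S]S=>[[[[]][[]][]][]]S=>[[[[]][[]][]][]][]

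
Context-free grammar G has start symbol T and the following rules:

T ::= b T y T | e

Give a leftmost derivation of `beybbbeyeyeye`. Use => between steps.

T => bTyT => beyT => beybTyT => beybbTyTyT => beybbbTyTyTyT => beybbbeyTyTyT => beybbbeyeyTyT => beybbbeyeyeyT => beybbbeyeyeye

T => bTyT   [T ::= b T y T]
bTyT => beyT   [T ::= e]
beyT => beybTyT   [T ::= b T y T]
beybTyT => beybbTyTyT   [T ::= b T y T]
beybbTyTyT => beybbbTyTyTyT   [T ::= b T y T]
beybbbTyTyTyT => beybbbeyTyTyT   [T ::= e]
beybbbeyTyTyT => beybbbeyeyTyT   [T ::= e]
beybbbeyeyTyT => beybbbeyeyeyT   [T ::= e]
beybbbeyeyeyT => beybbbeyeyeye   [T ::= e]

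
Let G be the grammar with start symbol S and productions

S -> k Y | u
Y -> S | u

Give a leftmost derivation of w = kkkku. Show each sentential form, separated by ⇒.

S ⇒ kY   [S -> k Y]
kY ⇒ kS   [Y -> S]
kS ⇒ kkY   [S -> k Y]
kkY ⇒ kkS   [Y -> S]
kkS ⇒ kkkY   [S -> k Y]
kkkY ⇒ kkkS   [Y -> S]
kkkS ⇒ kkkkY   [S -> k Y]
kkkkY ⇒ kkkkS   [Y -> S]
kkkkS ⇒ kkkku   [S -> u]

S ⇒ kY ⇒ kS ⇒ kkY ⇒ kkS ⇒ kkkY ⇒ kkkS ⇒ kkkkY ⇒ kkkkS ⇒ kkkku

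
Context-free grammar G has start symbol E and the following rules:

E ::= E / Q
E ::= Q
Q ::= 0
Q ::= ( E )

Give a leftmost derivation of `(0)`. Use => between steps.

E => Q   [E ::= Q]
Q => (E)   [Q ::= ( E )]
(E) => (Q)   [E ::= Q]
(Q) => (0)   [Q ::= 0]

E=>Q=>(E)=>(Q)=>(0)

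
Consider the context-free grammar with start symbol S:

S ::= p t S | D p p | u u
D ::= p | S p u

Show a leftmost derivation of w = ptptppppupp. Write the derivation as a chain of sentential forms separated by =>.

S => ptS   [S ::= p t S]
ptS => ptDpp   [S ::= D p p]
ptDpp => ptSpupp   [D ::= S p u]
ptSpupp => ptptSpupp   [S ::= p t S]
ptptSpupp => ptptDpppupp   [S ::= D p p]
ptptDpppupp => ptptppppupp   [D ::= p]

S=>ptS=>ptDpp=>ptSpupp=>ptptSpupp=>ptptDpppupp=>ptptppppupp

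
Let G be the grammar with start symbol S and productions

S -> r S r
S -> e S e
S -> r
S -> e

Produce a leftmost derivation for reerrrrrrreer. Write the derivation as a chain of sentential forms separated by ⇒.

S ⇒ rSr ⇒ reSer ⇒ reeSeer ⇒ reerSreer ⇒ reerrSrreer ⇒ reerrrSrrreer ⇒ reerrrrrrreer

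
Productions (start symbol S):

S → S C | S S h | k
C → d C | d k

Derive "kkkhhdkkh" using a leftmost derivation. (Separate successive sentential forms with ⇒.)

S⇒SSh⇒SCSh⇒SShCSh⇒kShCSh⇒kSShhCSh⇒kkShhCSh⇒kkkhhCSh⇒kkkhhdkSh⇒kkkhhdkkh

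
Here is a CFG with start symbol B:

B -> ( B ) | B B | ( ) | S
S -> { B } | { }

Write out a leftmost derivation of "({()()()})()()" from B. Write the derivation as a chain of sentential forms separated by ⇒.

B ⇒ BB ⇒ BBB ⇒ (B)BB ⇒ (S)BB ⇒ ({B})BB ⇒ ({BB})BB ⇒ ({BBB})BB ⇒ ({()BB})BB ⇒ ({()()B})BB ⇒ ({()()()})BB ⇒ ({()()()})()B ⇒ ({()()()})()()

B ⇒ BB   [B -> B B]
BB ⇒ BBB   [B -> B B]
BBB ⇒ (B)BB   [B -> ( B )]
(B)BB ⇒ (S)BB   [B -> S]
(S)BB ⇒ ({B})BB   [S -> { B }]
({B})BB ⇒ ({BB})BB   [B -> B B]
({BB})BB ⇒ ({BBB})BB   [B -> B B]
({BBB})BB ⇒ ({()BB})BB   [B -> ( )]
({()BB})BB ⇒ ({()()B})BB   [B -> ( )]
({()()B})BB ⇒ ({()()()})BB   [B -> ( )]
({()()()})BB ⇒ ({()()()})()B   [B -> ( )]
({()()()})()B ⇒ ({()()()})()()   [B -> ( )]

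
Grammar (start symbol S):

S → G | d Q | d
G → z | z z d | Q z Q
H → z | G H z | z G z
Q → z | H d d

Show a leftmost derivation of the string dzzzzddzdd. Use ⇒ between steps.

S ⇒ dQ ⇒ dHdd ⇒ dzGzdd ⇒ dzQzQzdd ⇒ dzzzQzdd ⇒ dzzzHddzdd ⇒ dzzzzddzdd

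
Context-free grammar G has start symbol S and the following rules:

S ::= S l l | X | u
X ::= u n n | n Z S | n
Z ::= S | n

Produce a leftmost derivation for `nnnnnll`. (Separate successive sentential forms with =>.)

S => Sll   [S ::= S l l]
Sll => Xll   [S ::= X]
Xll => nZSll   [X ::= n Z S]
nZSll => nSSll   [Z ::= S]
nSSll => nXSll   [S ::= X]
nXSll => nnZSSll   [X ::= n Z S]
nnZSSll => nnnSSll   [Z ::= n]
nnnSSll => nnnXSll   [S ::= X]
nnnXSll => nnnnSll   [X ::= n]
nnnnSll => nnnnXll   [S ::= X]
nnnnXll => nnnnnll   [X ::= n]

S=>Sll=>Xll=>nZSll=>nSSll=>nXSll=>nnZSSll=>nnnSSll=>nnnXSll=>nnnnSll=>nnnnXll=>nnnnnll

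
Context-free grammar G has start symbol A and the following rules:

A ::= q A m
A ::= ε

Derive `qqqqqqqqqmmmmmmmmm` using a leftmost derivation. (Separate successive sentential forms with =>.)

A => qAm   [A ::= q A m]
qAm => qqAmm   [A ::= q A m]
qqAmm => qqqAmmm   [A ::= q A m]
qqqAmmm => qqqqAmmmm   [A ::= q A m]
qqqqAmmmm => qqqqqAmmmmm   [A ::= q A m]
qqqqqAmmmmm => qqqqqqAmmmmmm   [A ::= q A m]
qqqqqqAmmmmmm => qqqqqqqAmmmmmmm   [A ::= q A m]
qqqqqqqAmmmmmmm => qqqqqqqqAmmmmmmmm   [A ::= q A m]
qqqqqqqqAmmmmmmmm => qqqqqqqqqAmmmmmmmmm   [A ::= q A m]
qqqqqqqqqAmmmmmmmmm => qqqqqqqqqmmmmmmmmm   [A ::= ε]

A => qAm => qqAmm => qqqAmmm => qqqqAmmmm => qqqqqAmmmmm => qqqqqqAmmmmmm => qqqqqqqAmmmmmmm => qqqqqqqqAmmmmmmmm => qqqqqqqqqAmmmmmmmmm => qqqqqqqqqmmmmmmmmm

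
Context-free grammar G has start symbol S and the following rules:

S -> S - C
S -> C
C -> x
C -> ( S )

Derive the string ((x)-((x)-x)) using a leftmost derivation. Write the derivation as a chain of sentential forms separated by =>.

S=>C=>(S)=>(S-C)=>(C-C)=>((S)-C)=>((C)-C)=>((x)-C)=>((x)-(S))=>((x)-(S-C))=>((x)-(C-C))=>((x)-((S)-C))=>((x)-((C)-C))=>((x)-((x)-C))=>((x)-((x)-x))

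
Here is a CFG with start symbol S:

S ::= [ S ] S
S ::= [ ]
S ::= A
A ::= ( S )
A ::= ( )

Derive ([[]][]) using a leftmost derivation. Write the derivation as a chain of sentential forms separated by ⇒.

S ⇒ A ⇒ (S) ⇒ ([S]S) ⇒ ([[]]S) ⇒ ([[]][])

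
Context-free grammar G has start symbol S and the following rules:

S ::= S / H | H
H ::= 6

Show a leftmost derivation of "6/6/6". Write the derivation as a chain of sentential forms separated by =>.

S => S/H => S/H/H => H/H/H => 6/H/H => 6/6/H => 6/6/6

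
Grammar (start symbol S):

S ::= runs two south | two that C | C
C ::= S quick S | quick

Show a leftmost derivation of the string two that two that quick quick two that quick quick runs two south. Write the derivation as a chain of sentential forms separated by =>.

S => two that C => two that S quick S => two that two that C quick S => two that two that S quick S quick S => two that two that C quick S quick S => two that two that quick quick S quick S => two that two that quick quick two that C quick S => two that two that quick quick two that quick quick S => two that two that quick quick two that quick quick runs two south

S => two that C   [S ::= two that C]
two that C => two that S quick S   [C ::= S quick S]
two that S quick S => two that two that C quick S   [S ::= two that C]
two that two that C quick S => two that two that S quick S quick S   [C ::= S quick S]
two that two that S quick S quick S => two that two that C quick S quick S   [S ::= C]
two that two that C quick S quick S => two that two that quick quick S quick S   [C ::= quick]
two that two that quick quick S quick S => two that two that quick quick two that C quick S   [S ::= two that C]
two that two that quick quick two that C quick S => two that two that quick quick two that quick quick S   [C ::= quick]
two that two that quick quick two that quick quick S => two that two that quick quick two that quick quick runs two south   [S ::= runs two south]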